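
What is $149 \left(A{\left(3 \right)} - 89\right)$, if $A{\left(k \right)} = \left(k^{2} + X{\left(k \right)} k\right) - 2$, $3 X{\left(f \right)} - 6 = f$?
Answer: $-10877$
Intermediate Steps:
$X{\left(f \right)} = 2 + \frac{f}{3}$
$A{\left(k \right)} = -2 + k^{2} + k \left(2 + \frac{k}{3}\right)$ ($A{\left(k \right)} = \left(k^{2} + \left(2 + \frac{k}{3}\right) k\right) - 2 = \left(k^{2} + k \left(2 + \frac{k}{3}\right)\right) - 2 = -2 + k^{2} + k \left(2 + \frac{k}{3}\right)$)
$149 \left(A{\left(3 \right)} - 89\right) = 149 \left(\left(-2 + 2 \cdot 3 + \frac{4 \cdot 3^{2}}{3}\right) - 89\right) = 149 \left(\left(-2 + 6 + \frac{4}{3} \cdot 9\right) - 89\right) = 149 \left(\left(-2 + 6 + 12\right) - 89\right) = 149 \left(16 - 89\right) = 149 \left(-73\right) = -10877$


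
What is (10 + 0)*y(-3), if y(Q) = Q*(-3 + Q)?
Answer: 180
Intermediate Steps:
(10 + 0)*y(-3) = (10 + 0)*(-3*(-3 - 3)) = 10*(-3*(-6)) = 10*18 = 180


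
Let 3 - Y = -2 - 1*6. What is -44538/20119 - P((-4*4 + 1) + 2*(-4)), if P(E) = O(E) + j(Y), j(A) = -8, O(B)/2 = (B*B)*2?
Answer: -42455390/20119 ≈ -2110.2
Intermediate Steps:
Y = 11 (Y = 3 - (-2 - 1*6) = 3 - (-2 - 6) = 3 - 1*(-8) = 3 + 8 = 11)
O(B) = 4*B**2 (O(B) = 2*((B*B)*2) = 2*(B**2*2) = 2*(2*B**2) = 4*B**2)
P(E) = -8 + 4*E**2 (P(E) = 4*E**2 - 8 = -8 + 4*E**2)
-44538/20119 - P((-4*4 + 1) + 2*(-4)) = -44538/20119 - (-8 + 4*((-4*4 + 1) + 2*(-4))**2) = -44538*1/20119 - (-8 + 4*((-16 + 1) - 8)**2) = -44538/20119 - (-8 + 4*(-15 - 8)**2) = -44538/20119 - (-8 + 4*(-23)**2) = -44538/20119 - (-8 + 4*529) = -44538/20119 - (-8 + 2116) = -44538/20119 - 1*2108 = -44538/20119 - 2108 = -42455390/20119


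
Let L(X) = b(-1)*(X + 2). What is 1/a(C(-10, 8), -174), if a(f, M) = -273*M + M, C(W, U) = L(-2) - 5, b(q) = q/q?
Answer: 1/47328 ≈ 2.1129e-5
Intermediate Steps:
b(q) = 1
L(X) = 2 + X (L(X) = 1*(X + 2) = 1*(2 + X) = 2 + X)
C(W, U) = -5 (C(W, U) = (2 - 2) - 5 = 0 - 5 = -5)
a(f, M) = -272*M
1/a(C(-10, 8), -174) = 1/(-272*(-174)) = 1/47328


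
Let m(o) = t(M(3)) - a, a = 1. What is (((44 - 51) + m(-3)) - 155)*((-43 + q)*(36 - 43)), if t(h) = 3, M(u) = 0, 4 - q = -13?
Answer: -29120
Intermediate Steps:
q = 17 (q = 4 - 1*(-13) = 4 + 13 = 17)
m(o) = 2 (m(o) = 3 - 1*1 = 3 - 1 = 2)
(((44 - 51) + m(-3)) - 155)*((-43 + q)*(36 - 43)) = (((44 - 51) + 2) - 155)*((-43 + 17)*(36 - 43)) = ((-7 + 2) - 155)*(-26*(-7)) = (-5 - 155)*182 = -160*182 = -29120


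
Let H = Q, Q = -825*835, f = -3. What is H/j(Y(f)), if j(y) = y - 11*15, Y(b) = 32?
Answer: 688875/133 ≈ 5179.5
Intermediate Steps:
j(y) = -165 + y (j(y) = y - 165 = -165 + y)
Q = -688875
H = -688875
H/j(Y(f)) = -688875/(-165 + 32) = -688875/(-133) = -688875*(-1/133) = 688875/133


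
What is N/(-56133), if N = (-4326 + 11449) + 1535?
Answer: -962/6237 ≈ -0.15424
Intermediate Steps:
N = 8658 (N = 7123 + 1535 = 8658)
N/(-56133) = 8658/(-56133) = 8658*(-1/56133) = -962/6237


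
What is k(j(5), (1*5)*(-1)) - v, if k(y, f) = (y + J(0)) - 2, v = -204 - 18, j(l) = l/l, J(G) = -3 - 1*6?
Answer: 212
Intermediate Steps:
J(G) = -9 (J(G) = -3 - 6 = -9)
j(l) = 1
v = -222
k(y, f) = -11 + y (k(y, f) = (y - 9) - 2 = (-9 + y) - 2 = -11 + y)
k(j(5), (1*5)*(-1)) - v = (-11 + 1) - 1*(-222) = -10 + 222 = 212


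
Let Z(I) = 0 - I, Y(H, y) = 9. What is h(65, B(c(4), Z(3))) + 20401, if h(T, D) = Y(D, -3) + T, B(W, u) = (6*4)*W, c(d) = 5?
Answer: 20475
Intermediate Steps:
Z(I) = -I
B(W, u) = 24*W
h(T, D) = 9 + T
h(65, B(c(4), Z(3))) + 20401 = (9 + 65) + 20401 = 74 + 20401 = 20475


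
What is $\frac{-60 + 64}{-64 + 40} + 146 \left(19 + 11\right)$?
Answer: $\frac{26279}{6} \approx 4379.8$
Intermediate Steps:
$\frac{-60 + 64}{-64 + 40} + 146 \left(19 + 11\right) = \frac{4}{-24} + 146 \cdot 30 = 4 \left(- \frac{1}{24}\right) + 4380 = - \frac{1}{6} + 4380 = \frac{26279}{6}$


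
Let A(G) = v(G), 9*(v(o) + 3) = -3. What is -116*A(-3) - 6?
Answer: 1142/3 ≈ 380.67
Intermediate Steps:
v(o) = -10/3 (v(o) = -3 + (⅑)*(-3) = -3 - ⅓ = -10/3)
A(G) = -10/3
-116*A(-3) - 6 = -116*(-10/3) - 6 = 1160/3 - 6 = 1142/3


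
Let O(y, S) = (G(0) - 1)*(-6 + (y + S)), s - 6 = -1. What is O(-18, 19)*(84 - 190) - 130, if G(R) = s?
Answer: 1990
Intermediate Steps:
s = 5 (s = 6 - 1 = 5)
G(R) = 5
O(y, S) = -24 + 4*S + 4*y (O(y, S) = (5 - 1)*(-6 + (y + S)) = 4*(-6 + (S + y)) = 4*(-6 + S + y) = -24 + 4*S + 4*y)
O(-18, 19)*(84 - 190) - 130 = (-24 + 4*19 + 4*(-18))*(84 - 190) - 130 = (-24 + 76 - 72)*(-106) - 130 = -20*(-106) - 130 = 2120 - 130 = 1990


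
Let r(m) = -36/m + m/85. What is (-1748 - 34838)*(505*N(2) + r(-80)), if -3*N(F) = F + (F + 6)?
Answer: 31418245793/510 ≈ 6.1604e+7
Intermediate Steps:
r(m) = -36/m + m/85 (r(m) = -36/m + m*(1/85) = -36/m + m/85)
N(F) = -2 - 2*F/3 (N(F) = -(F + (F + 6))/3 = -(F + (6 + F))/3 = -(6 + 2*F)/3 = -2 - 2*F/3)
(-1748 - 34838)*(505*N(2) + r(-80)) = (-1748 - 34838)*(505*(-2 - 2/3*2) + (-36/(-80) + (1/85)*(-80))) = -36586*(505*(-2 - 4/3) + (-36*(-1/80) - 16/17)) = -36586*(505*(-10/3) + (9/20 - 16/17)) = -36586*(-5050/3 - 167/340) = -36586*(-1717501/1020) = 31418245793/510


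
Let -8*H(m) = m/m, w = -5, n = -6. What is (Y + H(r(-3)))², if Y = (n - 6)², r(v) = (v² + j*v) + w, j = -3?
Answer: 1324801/64 ≈ 20700.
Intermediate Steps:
r(v) = -5 + v² - 3*v (r(v) = (v² - 3*v) - 5 = -5 + v² - 3*v)
H(m) = -⅛ (H(m) = -m/(8*m) = -⅛*1 = -⅛)
Y = 144 (Y = (-6 - 6)² = (-12)² = 144)
(Y + H(r(-3)))² = (144 - ⅛)² = (1151/8)² = 1324801/64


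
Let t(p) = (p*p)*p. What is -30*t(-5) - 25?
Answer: 3725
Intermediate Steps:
t(p) = p³ (t(p) = p²*p = p³)
-30*t(-5) - 25 = -30*(-5)³ - 25 = -30*(-125) - 25 = 3750 - 25 = 3725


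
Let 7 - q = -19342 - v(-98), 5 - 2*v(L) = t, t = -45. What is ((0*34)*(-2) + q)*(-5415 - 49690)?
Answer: -1067604270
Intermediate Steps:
v(L) = 25 (v(L) = 5/2 - 1/2*(-45) = 5/2 + 45/2 = 25)
q = 19374 (q = 7 - (-19342 - 1*25) = 7 - (-19342 - 25) = 7 - 1*(-19367) = 7 + 19367 = 19374)
((0*34)*(-2) + q)*(-5415 - 49690) = ((0*34)*(-2) + 19374)*(-5415 - 49690) = (0*(-2) + 19374)*(-55105) = (0 + 19374)*(-55105) = 19374*(-55105) = -1067604270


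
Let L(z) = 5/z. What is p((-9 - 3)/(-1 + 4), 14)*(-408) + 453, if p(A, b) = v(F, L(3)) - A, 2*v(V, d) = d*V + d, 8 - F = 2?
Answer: -3559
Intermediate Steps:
F = 6 (F = 8 - 1*2 = 8 - 2 = 6)
v(V, d) = d/2 + V*d/2 (v(V, d) = (d*V + d)/2 = (V*d + d)/2 = (d + V*d)/2 = d/2 + V*d/2)
p(A, b) = 35/6 - A (p(A, b) = (5/3)*(1 + 6)/2 - A = (½)*(5*(⅓))*7 - A = (½)*(5/3)*7 - A = 35/6 - A)
p((-9 - 3)/(-1 + 4), 14)*(-408) + 453 = (35/6 - (-9 - 3)/(-1 + 4))*(-408) + 453 = (35/6 - (-12)/3)*(-408) + 453 = (35/6 - 1*(-4))*(-408) + 453 = (35/6 + 4)*(-408) + 453 = (59/6)*(-408) + 453 = -4012 + 453 = -3559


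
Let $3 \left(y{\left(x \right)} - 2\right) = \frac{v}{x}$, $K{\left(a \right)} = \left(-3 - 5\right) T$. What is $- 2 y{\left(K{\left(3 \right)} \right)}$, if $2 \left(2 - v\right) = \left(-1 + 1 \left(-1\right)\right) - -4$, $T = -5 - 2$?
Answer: $- \frac{337}{84} \approx -4.0119$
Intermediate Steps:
$T = -7$ ($T = -5 - 2 = -7$)
$K{\left(a \right)} = 56$ ($K{\left(a \right)} = \left(-3 - 5\right) \left(-7\right) = \left(-8\right) \left(-7\right) = 56$)
$v = 1$ ($v = 2 - \frac{\left(-1 + 1 \left(-1\right)\right) - -4}{2} = 2 - \frac{\left(-1 - 1\right) + 4}{2} = 2 - \frac{-2 + 4}{2} = 2 - 1 = 1$)
$y{\left(x \right)} = 2 + \frac{1}{3 x}$ ($y{\left(x \right)} = 2 + \frac{1 \frac{1}{x}}{3} = 2 + \frac{1}{3 x}$)
$- 2 y{\left(K{\left(3 \right)} \right)} = - 2 \left(2 + \frac{1}{3 \cdot 56}\right) = - 2 \left(2 + \frac{1}{3} \cdot \frac{1}{56}\right) = - 2 \left(2 + \frac{1}{168}\right) = \left(-2\right) \frac{337}{168} = - \frac{337}{84}$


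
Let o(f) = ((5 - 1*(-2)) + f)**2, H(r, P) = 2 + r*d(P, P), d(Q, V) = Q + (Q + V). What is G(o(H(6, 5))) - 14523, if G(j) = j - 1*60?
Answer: -4782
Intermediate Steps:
d(Q, V) = V + 2*Q
H(r, P) = 2 + 3*P*r (H(r, P) = 2 + r*(P + 2*P) = 2 + r*(3*P) = 2 + 3*P*r)
o(f) = (7 + f)**2 (o(f) = ((5 + 2) + f)**2 = (7 + f)**2)
G(j) = -60 + j (G(j) = j - 60 = -60 + j)
G(o(H(6, 5))) - 14523 = (-60 + (7 + (2 + 3*5*6))**2) - 14523 = (-60 + (7 + (2 + 90))**2) - 14523 = (-60 + (7 + 92)**2) - 14523 = (-60 + 99**2) - 14523 = (-60 + 9801) - 14523 = 9741 - 14523 = -4782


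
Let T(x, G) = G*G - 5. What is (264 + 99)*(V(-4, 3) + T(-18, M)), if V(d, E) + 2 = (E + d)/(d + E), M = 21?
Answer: 157905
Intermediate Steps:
V(d, E) = -1 (V(d, E) = -2 + (E + d)/(d + E) = -2 + (E + d)/(E + d) = -2 + 1 = -1)
T(x, G) = -5 + G² (T(x, G) = G² - 5 = -5 + G²)
(264 + 99)*(V(-4, 3) + T(-18, M)) = (264 + 99)*(-1 + (-5 + 21²)) = 363*(-1 + (-5 + 441)) = 363*(-1 + 436) = 363*435 = 157905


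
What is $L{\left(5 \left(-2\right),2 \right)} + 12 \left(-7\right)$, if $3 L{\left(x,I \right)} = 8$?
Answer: $- \frac{244}{3} \approx -81.333$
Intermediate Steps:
$L{\left(x,I \right)} = \frac{8}{3}$ ($L{\left(x,I \right)} = \frac{1}{3} \cdot 8 = \frac{8}{3}$)
$L{\left(5 \left(-2\right),2 \right)} + 12 \left(-7\right) = \frac{8}{3} + 12 \left(-7\right) = \frac{8}{3} - 84 = - \frac{244}{3}$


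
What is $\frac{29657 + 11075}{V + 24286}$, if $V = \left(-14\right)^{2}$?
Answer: $\frac{20366}{12241} \approx 1.6638$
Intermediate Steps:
$V = 196$
$\frac{29657 + 11075}{V + 24286} = \frac{29657 + 11075}{196 + 24286} = \frac{40732}{24482} = 40732 \cdot \frac{1}{24482} = \frac{20366}{12241}$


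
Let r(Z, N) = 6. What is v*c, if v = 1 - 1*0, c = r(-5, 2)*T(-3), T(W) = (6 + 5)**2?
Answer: 726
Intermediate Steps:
T(W) = 121 (T(W) = 11**2 = 121)
c = 726 (c = 6*121 = 726)
v = 1 (v = 1 + 0 = 1)
v*c = 1*726 = 726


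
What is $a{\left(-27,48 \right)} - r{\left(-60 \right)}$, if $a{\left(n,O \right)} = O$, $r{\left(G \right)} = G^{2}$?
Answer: $-3552$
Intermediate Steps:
$a{\left(-27,48 \right)} - r{\left(-60 \right)} = 48 - \left(-60\right)^{2} = 48 - 3600 = -3552$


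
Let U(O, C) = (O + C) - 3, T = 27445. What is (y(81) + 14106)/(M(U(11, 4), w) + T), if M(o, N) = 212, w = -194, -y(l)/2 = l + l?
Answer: 4594/9219 ≈ 0.49832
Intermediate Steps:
y(l) = -4*l (y(l) = -2*(l + l) = -4*l)
U(O, C) = -3 + C + O (U(O, C) = (C + O) - 3 = -3 + C + O)
(y(81) + 14106)/(M(U(11, 4), w) + T) = (-4*81 + 14106)/(212 + 27445) = (-324 + 14106)/27657 = 13782*(1/27657) = 4594/9219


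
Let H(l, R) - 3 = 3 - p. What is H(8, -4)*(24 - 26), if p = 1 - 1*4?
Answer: -18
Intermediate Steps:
p = -3 (p = 1 - 4 = -3)
H(l, R) = 9 (H(l, R) = 3 + (3 - 1*(-3)) = 3 + (3 + 3) = 3 + 6 = 9)
H(8, -4)*(24 - 26) = 9*(24 - 26) = 9*(-2) = -18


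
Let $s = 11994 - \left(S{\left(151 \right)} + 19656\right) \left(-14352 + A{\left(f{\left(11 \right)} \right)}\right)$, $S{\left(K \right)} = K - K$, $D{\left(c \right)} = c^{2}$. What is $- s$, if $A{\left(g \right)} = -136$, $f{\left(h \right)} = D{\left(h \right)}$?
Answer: $-284788122$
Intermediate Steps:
$f{\left(h \right)} = h^{2}$
$S{\left(K \right)} = 0$
$s = 284788122$ ($s = 11994 - \left(0 + 19656\right) \left(-14352 - 136\right) = 11994 - 19656 \left(-14488\right) = 11994 - -284776128 = 11994 + 284776128 = 284788122$)
$- s = \left(-1\right) 284788122 = -284788122$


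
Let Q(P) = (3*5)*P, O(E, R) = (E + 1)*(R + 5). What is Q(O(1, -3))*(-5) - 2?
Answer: -302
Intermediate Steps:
O(E, R) = (1 + E)*(5 + R)
Q(P) = 15*P
Q(O(1, -3))*(-5) - 2 = (15*(5 - 3 + 5*1 + 1*(-3)))*(-5) - 2 = (15*(5 - 3 + 5 - 3))*(-5) - 2 = (15*4)*(-5) - 2 = 60*(-5) - 2 = -300 - 2 = -302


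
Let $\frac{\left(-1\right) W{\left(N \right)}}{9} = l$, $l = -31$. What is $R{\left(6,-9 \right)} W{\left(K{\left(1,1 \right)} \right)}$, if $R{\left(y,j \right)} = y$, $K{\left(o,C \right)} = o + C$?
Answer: $1674$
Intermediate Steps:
$K{\left(o,C \right)} = C + o$
$W{\left(N \right)} = 279$ ($W{\left(N \right)} = \left(-9\right) \left(-31\right) = 279$)
$R{\left(6,-9 \right)} W{\left(K{\left(1,1 \right)} \right)} = 6 \cdot 279 = 1674$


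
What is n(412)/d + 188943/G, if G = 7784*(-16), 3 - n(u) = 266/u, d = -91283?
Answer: -1776500440427/1170981245056 ≈ -1.5171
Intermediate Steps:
n(u) = 3 - 266/u
G = -124544
n(412)/d + 188943/G = (3 - 266/412)/(-91283) + 188943/(-124544) = (3 - 266*1/412)*(-1/91283) + 188943*(-1/124544) = (3 - 133/206)*(-1/91283) - 188943/124544 = (485/206)*(-1/91283) - 188943/124544 = -485/18804298 - 188943/124544 = -1776500440427/1170981245056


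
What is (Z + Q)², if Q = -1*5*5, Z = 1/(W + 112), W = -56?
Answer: 1957201/3136 ≈ 624.11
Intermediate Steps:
Z = 1/56 (Z = 1/(-56 + 112) = 1/56 ≈ 0.017857)
Q = -25 (Q = -5*5 = -25)
(Z + Q)² = (1/56 - 25)² = (-1399/56)² = 1957201/3136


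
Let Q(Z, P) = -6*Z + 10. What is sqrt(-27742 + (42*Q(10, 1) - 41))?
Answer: I*sqrt(29883) ≈ 172.87*I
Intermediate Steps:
Q(Z, P) = 10 - 6*Z
sqrt(-27742 + (42*Q(10, 1) - 41)) = sqrt(-27742 + (42*(10 - 6*10) - 41)) = sqrt(-27742 + (42*(10 - 60) - 41)) = sqrt(-27742 + (42*(-50) - 41)) = sqrt(-27742 + (-2100 - 41)) = sqrt(-27742 - 2141) = sqrt(-29883) = I*sqrt(29883)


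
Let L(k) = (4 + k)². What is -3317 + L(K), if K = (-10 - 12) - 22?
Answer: -1717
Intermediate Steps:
K = -44 (K = -22 - 22 = -44)
-3317 + L(K) = -3317 + (4 - 44)² = -3317 + (-40)² = -3317 + 1600 = -1717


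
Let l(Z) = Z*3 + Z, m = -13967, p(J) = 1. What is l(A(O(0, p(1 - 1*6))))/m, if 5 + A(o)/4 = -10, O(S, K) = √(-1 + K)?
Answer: 240/13967 ≈ 0.017183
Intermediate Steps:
A(o) = -60 (A(o) = -20 + 4*(-10) = -20 - 40 = -60)
l(Z) = 4*Z (l(Z) = 3*Z + Z = 4*Z)
l(A(O(0, p(1 - 1*6))))/m = (4*(-60))/(-13967) = -240*(-1/13967) = 240/13967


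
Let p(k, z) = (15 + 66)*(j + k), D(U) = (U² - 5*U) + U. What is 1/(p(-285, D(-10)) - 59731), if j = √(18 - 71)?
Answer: -82816/6858837589 - 81*I*√53/6858837589 ≈ -1.2074e-5 - 8.5975e-8*I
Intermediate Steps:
j = I*√53 (j = √(-53) = I*√53 ≈ 7.2801*I)
D(U) = U² - 4*U
p(k, z) = 81*k + 81*I*√53 (p(k, z) = (15 + 66)*(I*√53 + k) = 81*(k + I*√53) = 81*k + 81*I*√53)
1/(p(-285, D(-10)) - 59731) = 1/((81*(-285) + 81*I*√53) - 59731) = 1/((-23085 + 81*I*√53) - 59731) = 1/(-82816 + 81*I*√53)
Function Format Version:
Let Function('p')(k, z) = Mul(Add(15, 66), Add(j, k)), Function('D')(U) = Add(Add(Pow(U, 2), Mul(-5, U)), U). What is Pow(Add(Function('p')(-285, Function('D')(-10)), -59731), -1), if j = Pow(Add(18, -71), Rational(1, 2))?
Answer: Add(Rational(-82816, 6858837589), Mul(Rational(-81, 6858837589), I, Pow(53, Rational(1, 2)))) ≈ Add(-1.2074e-5, Mul(-8.5975e-8, I))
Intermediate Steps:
j = Mul(I, Pow(53, Rational(1, 2))) (j = Pow(-53, Rational(1, 2)) = Mul(I, Pow(53, Rational(1, 2))) ≈ Mul(7.2801, I))
Function('D')(U) = Add(Pow(U, 2), Mul(-4, U))
Function('p')(k, z) = Add(Mul(81, k), Mul(81, I, Pow(53, Rational(1, 2)))) (Function('p')(k, z) = Mul(Add(15, 66), Add(Mul(I, Pow(53, Rational(1, 2))), k)) = Mul(81, Add(k, Mul(I, Pow(53, Rational(1, 2))))) = Add(Mul(81, k), Mul(81, I, Pow(53, Rational(1, 2)))))
Pow(Add(Function('p')(-285, Function('D')(-10)), -59731), -1) = Pow(Add(Add(Mul(81, -285), Mul(81, I, Pow(53, Rational(1, 2)))), -59731), -1) = Pow(Add(Add(-23085, Mul(81, I, Pow(53, Rational(1, 2)))), -59731), -1) = Pow(Add(-82816, Mul(81, I, Pow(53, Rational(1, 2)))), -1)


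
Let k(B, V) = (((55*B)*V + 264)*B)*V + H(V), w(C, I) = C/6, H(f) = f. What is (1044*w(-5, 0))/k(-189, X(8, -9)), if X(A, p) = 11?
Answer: -87/23717441 ≈ -3.6682e-6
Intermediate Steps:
w(C, I) = C/6 (w(C, I) = C*(⅙) = C/6)
k(B, V) = V + B*V*(264 + 55*B*V) (k(B, V) = (((55*B)*V + 264)*B)*V + V = ((55*B*V + 264)*B)*V + V = ((264 + 55*B*V)*B)*V + V = (B*(264 + 55*B*V))*V + V = B*V*(264 + 55*B*V) + V = V + B*V*(264 + 55*B*V))
(1044*w(-5, 0))/k(-189, X(8, -9)) = (1044*((⅙)*(-5)))/((11*(1 + 264*(-189) + 55*11*(-189)²))) = (1044*(-⅚))/((11*(1 - 49896 + 55*11*35721))) = -870*1/(11*(1 - 49896 + 21611205)) = -870/(11*21561310) = -870/237174410 = -870*1/237174410 = -87/23717441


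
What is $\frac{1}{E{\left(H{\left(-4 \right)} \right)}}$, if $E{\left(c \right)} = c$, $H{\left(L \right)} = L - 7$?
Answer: $- \frac{1}{11} \approx -0.090909$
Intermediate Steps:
$H{\left(L \right)} = -7 + L$
$\frac{1}{E{\left(H{\left(-4 \right)} \right)}} = \frac{1}{-7 - 4} = \frac{1}{-11} = - \frac{1}{11}$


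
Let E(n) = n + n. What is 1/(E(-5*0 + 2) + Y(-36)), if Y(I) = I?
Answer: -1/32 ≈ -0.031250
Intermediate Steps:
E(n) = 2*n
1/(E(-5*0 + 2) + Y(-36)) = 1/(2*(-5*0 + 2) - 36) = 1/(2*(0 + 2) - 36) = 1/(2*2 - 36) = 1/(4 - 36) = 1/(-32) = -1/32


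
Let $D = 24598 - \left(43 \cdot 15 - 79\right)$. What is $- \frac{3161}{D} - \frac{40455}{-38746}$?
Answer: $\frac{424869227}{465571936} \approx 0.91257$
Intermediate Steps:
$D = 24032$ ($D = 24598 - \left(645 - 79\right) = 24598 - 566 = 24032$)
$- \frac{3161}{D} - \frac{40455}{-38746} = - \frac{3161}{24032} - \frac{40455}{-38746} = \left(-3161\right) \frac{1}{24032} - - \frac{40455}{38746} = - \frac{3161}{24032} + \frac{40455}{38746} = \frac{424869227}{465571936}$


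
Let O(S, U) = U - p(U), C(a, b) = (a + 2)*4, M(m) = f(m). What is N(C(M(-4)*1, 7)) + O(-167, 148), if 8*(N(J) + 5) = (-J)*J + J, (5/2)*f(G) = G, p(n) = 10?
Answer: 3322/25 ≈ 132.88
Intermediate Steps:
f(G) = 2*G/5
M(m) = 2*m/5
C(a, b) = 8 + 4*a (C(a, b) = (2 + a)*4 = 8 + 4*a)
N(J) = -5 - J²/8 + J/8 (N(J) = -5 + ((-J)*J + J)/8 = -5 + (-J² + J)/8 = -5 + (J - J²)/8 = -5 + (-J²/8 + J/8) = -5 - J²/8 + J/8)
O(S, U) = -10 + U (O(S, U) = U - 1*10 = U - 10 = -10 + U)
N(C(M(-4)*1, 7)) + O(-167, 148) = (-5 - (8 + 4*(((⅖)*(-4))*1))²/8 + (8 + 4*(((⅖)*(-4))*1))/8) + (-10 + 148) = (-5 - (8 + 4*(-8/5*1))²/8 + (8 + 4*(-8/5*1))/8) + 138 = (-5 - (8 + 4*(-8/5))²/8 + (8 + 4*(-8/5))/8) + 138 = (-5 - (8 - 32/5)²/8 + (8 - 32/5)/8) + 138 = (-5 - (8/5)²/8 + (⅛)*(8/5)) + 138 = (-5 - ⅛*64/25 + ⅕) + 138 = (-5 - 8/25 + ⅕) + 138 = -128/25 + 138 = 3322/25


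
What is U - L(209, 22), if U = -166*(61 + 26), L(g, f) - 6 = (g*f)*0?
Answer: -14448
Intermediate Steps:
L(g, f) = 6 (L(g, f) = 6 + (g*f)*0 = 6 + (f*g)*0 = 6 + 0 = 6)
U = -14442 (U = -166*87 = -14442)
U - L(209, 22) = -14442 - 1*6 = -14442 - 6 = -14448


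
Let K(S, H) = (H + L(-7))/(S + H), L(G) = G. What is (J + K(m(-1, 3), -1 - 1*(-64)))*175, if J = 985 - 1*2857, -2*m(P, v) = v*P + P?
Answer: -4256840/13 ≈ -3.2745e+5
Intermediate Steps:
m(P, v) = -P/2 - P*v/2 (m(P, v) = -(v*P + P)/2 = -(P*v + P)/2 = -(P + P*v)/2 = -P/2 - P*v/2)
K(S, H) = (-7 + H)/(H + S) (K(S, H) = (H - 7)/(S + H) = (-7 + H)/(H + S))
J = -1872 (J = 985 - 2857 = -1872)
(J + K(m(-1, 3), -1 - 1*(-64)))*175 = (-1872 + (-7 + (-1 - 1*(-64)))/((-1 - 1*(-64)) - 1/2*(-1)*(1 + 3)))*175 = (-1872 + (-7 + (-1 + 64))/((-1 + 64) - 1/2*(-1)*4))*175 = (-1872 + (-7 + 63)/(63 + 2))*175 = (-1872 + 56/65)*175 = -121624/65*175 = -4256840/13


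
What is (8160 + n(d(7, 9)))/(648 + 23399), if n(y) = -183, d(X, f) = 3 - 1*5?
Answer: 7977/24047 ≈ 0.33173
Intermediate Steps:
d(X, f) = -2 (d(X, f) = 3 - 5 = -2)
(8160 + n(d(7, 9)))/(648 + 23399) = (8160 - 183)/(648 + 23399) = 7977/24047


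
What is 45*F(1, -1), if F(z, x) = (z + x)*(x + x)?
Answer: 0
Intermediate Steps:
F(z, x) = 2*x*(x + z) (F(z, x) = (x + z)*(2*x) = 2*x*(x + z))
45*F(1, -1) = 45*(2*(-1)*(-1 + 1)) = 45*(2*(-1)*0) = 45*0 = 0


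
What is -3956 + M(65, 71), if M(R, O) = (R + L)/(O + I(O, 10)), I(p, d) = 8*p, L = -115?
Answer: -2527934/639 ≈ -3956.1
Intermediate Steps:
M(R, O) = (-115 + R)/(9*O) (M(R, O) = (R - 115)/(O + 8*O) = (-115 + R)/((9*O)) = (-115 + R)*(1/(9*O)) = (-115 + R)/(9*O))
-3956 + M(65, 71) = -3956 + (⅑)*(-115 + 65)/71 = -3956 + (⅑)*(1/71)*(-50) = -3956 - 50/639 = -2527934/639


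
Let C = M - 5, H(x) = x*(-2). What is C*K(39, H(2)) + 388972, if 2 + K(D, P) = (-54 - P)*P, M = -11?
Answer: 385804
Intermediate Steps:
H(x) = -2*x
K(D, P) = -2 + P*(-54 - P) (K(D, P) = -2 + (-54 - P)*P = -2 + P*(-54 - P))
C = -16 (C = -11 - 5 = -16)
C*K(39, H(2)) + 388972 = -16*(-2 - (-2*2)**2 - (-108)*2) + 388972 = -16*(-2 - 1*(-4)**2 - 54*(-4)) + 388972 = -16*(-2 - 1*16 + 216) + 388972 = -16*(-2 - 16 + 216) + 388972 = -16*198 + 388972 = -3168 + 388972 = 385804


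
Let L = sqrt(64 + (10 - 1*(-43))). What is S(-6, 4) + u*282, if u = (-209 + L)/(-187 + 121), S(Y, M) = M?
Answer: 897 - 141*sqrt(13)/11 ≈ 850.78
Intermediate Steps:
L = 3*sqrt(13) (L = sqrt(64 + (10 + 43)) = sqrt(64 + 53) = sqrt(117) = 3*sqrt(13) ≈ 10.817)
u = 19/6 - sqrt(13)/22 (u = (-209 + 3*sqrt(13))/(-187 + 121) = (-209 + 3*sqrt(13))/(-66) = (-209 + 3*sqrt(13))*(-1/66) = 19/6 - sqrt(13)/22 ≈ 3.0028)
S(-6, 4) + u*282 = 4 + (19/6 - sqrt(13)/22)*282 = 4 + (893 - 141*sqrt(13)/11) = 897 - 141*sqrt(13)/11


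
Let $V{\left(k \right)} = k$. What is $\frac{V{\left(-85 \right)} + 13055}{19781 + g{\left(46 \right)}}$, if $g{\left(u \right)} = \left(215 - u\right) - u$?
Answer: $\frac{6485}{9952} \approx 0.65163$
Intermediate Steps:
$g{\left(u \right)} = 215 - 2 u$
$\frac{V{\left(-85 \right)} + 13055}{19781 + g{\left(46 \right)}} = \frac{-85 + 13055}{19781 + \left(215 - 92\right)} = \frac{12970}{19781 + \left(215 - 92\right)} = \frac{12970}{19781 + 123} = \frac{12970}{19904} = 12970 \cdot \frac{1}{19904} = \frac{6485}{9952}$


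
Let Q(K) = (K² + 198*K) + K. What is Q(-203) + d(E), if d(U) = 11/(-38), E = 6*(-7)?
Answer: 30845/38 ≈ 811.71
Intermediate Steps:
Q(K) = K² + 199*K
E = -42
d(U) = -11/38 (d(U) = 11*(-1/38) = -11/38)
Q(-203) + d(E) = -203*(199 - 203) - 11/38 = -203*(-4) - 11/38 = 812 - 11/38 = 30845/38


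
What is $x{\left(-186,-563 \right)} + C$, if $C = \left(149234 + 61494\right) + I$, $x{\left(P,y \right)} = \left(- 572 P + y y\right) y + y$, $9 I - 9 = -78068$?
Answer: $- \frac{2143356761}{9} \approx -2.3815 \cdot 10^{8}$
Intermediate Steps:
$I = - \frac{78059}{9}$ ($I = 1 + \frac{1}{9} \left(-78068\right) = 1 - \frac{78068}{9} = - \frac{78059}{9} \approx -8673.2$)
$x{\left(P,y \right)} = y + y \left(y^{2} - 572 P\right)$ ($x{\left(P,y \right)} = \left(- 572 P + y^{2}\right) y + y = \left(y^{2} - 572 P\right) y + y = y \left(y^{2} - 572 P\right) + y = y + y \left(y^{2} - 572 P\right)$)
$C = \frac{1818493}{9}$ ($C = \left(149234 + 61494\right) - \frac{78059}{9} = 210728 - \frac{78059}{9} = \frac{1818493}{9} \approx 2.0205 \cdot 10^{5}$)
$x{\left(-186,-563 \right)} + C = - 563 \left(1 + \left(-563\right)^{2} - -106392\right) + \frac{1818493}{9} = - 563 \left(1 + 316969 + 106392\right) + \frac{1818493}{9} = \left(-563\right) 423362 + \frac{1818493}{9} = -238352806 + \frac{1818493}{9} = - \frac{2143356761}{9}$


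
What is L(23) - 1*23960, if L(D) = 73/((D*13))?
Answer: -7163967/299 ≈ -23960.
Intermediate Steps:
L(D) = 73/(13*D) (L(D) = 73/((13*D)) = 73*(1/(13*D)) = 73/(13*D))
L(23) - 1*23960 = (73/13)/23 - 1*23960 = (73/13)*(1/23) - 23960 = 73/299 - 23960 = -7163967/299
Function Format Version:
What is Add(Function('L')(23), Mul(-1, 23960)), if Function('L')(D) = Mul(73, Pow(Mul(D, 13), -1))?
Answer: Rational(-7163967, 299) ≈ -23960.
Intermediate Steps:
Function('L')(D) = Mul(Rational(73, 13), Pow(D, -1)) (Function('L')(D) = Mul(73, Pow(Mul(13, D), -1)) = Mul(73, Mul(Rational(1, 13), Pow(D, -1))) = Mul(Rational(73, 13), Pow(D, -1)))
Add(Function('L')(23), Mul(-1, 23960)) = Add(Mul(Rational(73, 13), Pow(23, -1)), Mul(-1, 23960)) = Add(Mul(Rational(73, 13), Rational(1, 23)), -23960) = Add(Rational(73, 299), -23960) = Rational(-7163967, 299)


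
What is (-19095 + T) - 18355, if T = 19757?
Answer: -17693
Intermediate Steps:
(-19095 + T) - 18355 = (-19095 + 19757) - 18355 = 662 - 18355 = -17693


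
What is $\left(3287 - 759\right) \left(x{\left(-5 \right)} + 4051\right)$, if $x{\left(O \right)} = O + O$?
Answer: $10215648$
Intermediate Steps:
$x{\left(O \right)} = 2 O$
$\left(3287 - 759\right) \left(x{\left(-5 \right)} + 4051\right) = \left(3287 - 759\right) \left(2 \left(-5\right) + 4051\right) = 2528 \left(-10 + 4051\right) = 2528 \cdot 4041 = 10215648$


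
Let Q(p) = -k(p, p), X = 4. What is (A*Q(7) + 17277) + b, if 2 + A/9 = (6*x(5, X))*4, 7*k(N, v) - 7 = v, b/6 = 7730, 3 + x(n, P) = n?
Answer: 62829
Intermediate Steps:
x(n, P) = -3 + n
b = 46380 (b = 6*7730 = 46380)
k(N, v) = 1 + v/7
A = 414 (A = -18 + 9*((6*(-3 + 5))*4) = -18 + 9*((6*2)*4) = -18 + 9*(12*4) = -18 + 9*48 = -18 + 432 = 414)
Q(p) = -1 - p/7 (Q(p) = -(1 + p/7) = -1 - p/7)
(A*Q(7) + 17277) + b = (414*(-1 - 1/7*7) + 17277) + 46380 = (414*(-1 - 1) + 17277) + 46380 = (414*(-2) + 17277) + 46380 = (-828 + 17277) + 46380 = 16449 + 46380 = 62829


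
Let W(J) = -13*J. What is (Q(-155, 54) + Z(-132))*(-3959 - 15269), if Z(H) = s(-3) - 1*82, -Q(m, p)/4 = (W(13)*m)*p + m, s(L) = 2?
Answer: 108783948240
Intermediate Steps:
Q(m, p) = -4*m + 676*m*p (Q(m, p) = -4*(((-13*13)*m)*p + m) = -4*((-169*m)*p + m) = -4*(-169*m*p + m) = -4*(m - 169*m*p) = -4*m + 676*m*p)
Z(H) = -80 (Z(H) = 2 - 1*82 = 2 - 82 = -80)
(Q(-155, 54) + Z(-132))*(-3959 - 15269) = (4*(-155)*(-1 + 169*54) - 80)*(-3959 - 15269) = (4*(-155)*(-1 + 9126) - 80)*(-19228) = (4*(-155)*9125 - 80)*(-19228) = (-5657500 - 80)*(-19228) = -5657580*(-19228) = 108783948240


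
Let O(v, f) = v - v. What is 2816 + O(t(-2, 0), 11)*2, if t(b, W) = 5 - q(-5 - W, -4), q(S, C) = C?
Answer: 2816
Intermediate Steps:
t(b, W) = 9 (t(b, W) = 5 - 1*(-4) = 5 + 4 = 9)
O(v, f) = 0
2816 + O(t(-2, 0), 11)*2 = 2816 + 0*2 = 2816 + 0 = 2816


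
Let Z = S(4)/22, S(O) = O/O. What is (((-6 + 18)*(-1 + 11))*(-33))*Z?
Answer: -180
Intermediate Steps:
S(O) = 1
Z = 1/22 ≈ 0.045455
(((-6 + 18)*(-1 + 11))*(-33))*Z = (((-6 + 18)*(-1 + 11))*(-33))*(1/22) = ((12*10)*(-33))*(1/22) = (120*(-33))*(1/22) = -3960*1/22 = -180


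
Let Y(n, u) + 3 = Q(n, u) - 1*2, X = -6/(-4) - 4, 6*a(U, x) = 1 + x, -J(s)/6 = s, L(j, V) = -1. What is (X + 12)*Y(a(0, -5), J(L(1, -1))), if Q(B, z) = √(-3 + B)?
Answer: -95/2 + 19*I*√33/6 ≈ -47.5 + 18.191*I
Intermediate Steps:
J(s) = -6*s
a(U, x) = ⅙ + x/6 (a(U, x) = (1 + x)/6 = ⅙ + x/6)
X = -5/2 (X = -6*(-¼) - 4 = 3/2 - 4 = -5/2 ≈ -2.5000)
Y(n, u) = -5 + √(-3 + n) (Y(n, u) = -3 + (√(-3 + n) - 1*2) = -3 + (√(-3 + n) - 2) = -3 + (-2 + √(-3 + n)) = -5 + √(-3 + n))
(X + 12)*Y(a(0, -5), J(L(1, -1))) = (-5/2 + 12)*(-5 + √(-3 + (⅙ + (⅙)*(-5)))) = 19*(-5 + √(-3 + (⅙ - ⅚)))/2 = 19*(-5 + √(-3 - ⅔))/2 = 19*(-5 + √(-11/3))/2 = 19*(-5 + I*√33/3)/2 = -95/2 + 19*I*√33/6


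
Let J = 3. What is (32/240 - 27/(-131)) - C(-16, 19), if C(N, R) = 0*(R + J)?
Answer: 667/1965 ≈ 0.33944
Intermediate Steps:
C(N, R) = 0 (C(N, R) = 0*(R + 3) = 0*(3 + R) = 0)
(32/240 - 27/(-131)) - C(-16, 19) = (32/240 - 27/(-131)) - 1*0 = (32*(1/240) - 27*(-1/131)) + 0 = (2/15 + 27/131) + 0 = 667/1965 + 0 = 667/1965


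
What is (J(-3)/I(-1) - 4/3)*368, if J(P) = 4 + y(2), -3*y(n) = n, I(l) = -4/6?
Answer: -6992/3 ≈ -2330.7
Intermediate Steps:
I(l) = -⅔ (I(l) = -4*⅙ = -⅔)
y(n) = -n/3
J(P) = 10/3 (J(P) = 4 - ⅓*2 = 4 - ⅔ = 10/3)
(J(-3)/I(-1) - 4/3)*368 = (10/(3*(-⅔)) - 4/3)*368 = ((10/3)*(-3/2) - 4*⅓)*368 = (-5 - 4/3)*368 = -19/3*368 = -6992/3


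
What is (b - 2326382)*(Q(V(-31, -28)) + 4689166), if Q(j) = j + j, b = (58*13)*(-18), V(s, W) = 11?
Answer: -10972484217352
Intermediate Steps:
b = -13572 (b = 754*(-18) = -13572)
Q(j) = 2*j
(b - 2326382)*(Q(V(-31, -28)) + 4689166) = (-13572 - 2326382)*(2*11 + 4689166) = -2339954*(22 + 4689166) = -2339954*4689188 = -10972484217352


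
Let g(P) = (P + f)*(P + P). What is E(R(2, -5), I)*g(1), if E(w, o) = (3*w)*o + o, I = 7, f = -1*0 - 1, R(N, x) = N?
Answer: 0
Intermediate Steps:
f = -1 (f = 0 - 1 = -1)
g(P) = 2*P*(-1 + P) (g(P) = (P - 1)*(P + P) = (-1 + P)*(2*P) = 2*P*(-1 + P))
E(w, o) = o + 3*o*w (E(w, o) = 3*o*w + o = o + 3*o*w)
E(R(2, -5), I)*g(1) = (7*(1 + 3*2))*(2*1*(-1 + 1)) = (7*(1 + 6))*(2*1*0) = (7*7)*0 = 49*0 = 0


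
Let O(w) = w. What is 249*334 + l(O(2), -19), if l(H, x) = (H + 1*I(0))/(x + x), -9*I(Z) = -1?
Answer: 1496987/18 ≈ 83166.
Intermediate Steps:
I(Z) = ⅑ (I(Z) = -⅑*(-1) = ⅑)
l(H, x) = (⅑ + H)/(2*x) (l(H, x) = (H + 1*(⅑))/(x + x) = (H + ⅑)/((2*x)) = (⅑ + H)*(1/(2*x)) = (⅑ + H)/(2*x))
249*334 + l(O(2), -19) = 249*334 + (1/18)*(1 + 9*2)/(-19) = 83166 + (1/18)*(-1/19)*(1 + 18) = 83166 + (1/18)*(-1/19)*19 = 83166 - 1/18 = 1496987/18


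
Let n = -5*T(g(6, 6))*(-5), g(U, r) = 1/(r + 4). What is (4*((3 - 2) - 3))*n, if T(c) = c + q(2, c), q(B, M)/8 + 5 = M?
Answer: 7820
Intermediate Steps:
g(U, r) = 1/(4 + r)
q(B, M) = -40 + 8*M
T(c) = -40 + 9*c (T(c) = c + (-40 + 8*c) = -40 + 9*c)
n = -1955/2 (n = -5*(-40 + 9/(4 + 6))*(-5) = -5*(-40 + 9/10)*(-5) = -5*(-391/10)*(-5) = (391/2)*(-5) = -1955/2 ≈ -977.50)
(4*((3 - 2) - 3))*n = (4*((3 - 2) - 3))*(-1955/2) = (4*(1 - 3))*(-1955/2) = (4*(-2))*(-1955/2) = -8*(-1955/2) = 7820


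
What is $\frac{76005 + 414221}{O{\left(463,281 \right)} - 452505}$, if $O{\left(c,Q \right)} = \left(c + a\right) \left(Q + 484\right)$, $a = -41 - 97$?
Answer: $- \frac{245113}{101940} \approx -2.4045$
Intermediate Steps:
$a = -138$ ($a = -41 - 97 = -138$)
$O{\left(c,Q \right)} = \left(-138 + c\right) \left(484 + Q\right)$ ($O{\left(c,Q \right)} = \left(c - 138\right) \left(Q + 484\right) = \left(-138 + c\right) \left(484 + Q\right)$)
$\frac{76005 + 414221}{O{\left(463,281 \right)} - 452505} = \frac{76005 + 414221}{\left(-66792 - 38778 + 484 \cdot 463 + 281 \cdot 463\right) - 452505} = \frac{490226}{\left(-66792 - 38778 + 224092 + 130103\right) - 452505} = \frac{490226}{248625 - 452505} = \frac{490226}{-203880} = 490226 \left(- \frac{1}{203880}\right) = - \frac{245113}{101940}$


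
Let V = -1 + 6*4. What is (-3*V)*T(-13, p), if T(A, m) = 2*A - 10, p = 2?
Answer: 2484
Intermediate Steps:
V = 23 (V = -1 + 24 = 23)
T(A, m) = -10 + 2*A
(-3*V)*T(-13, p) = (-3*23)*(-10 + 2*(-13)) = -69*(-10 - 26) = -69*(-36) = 2484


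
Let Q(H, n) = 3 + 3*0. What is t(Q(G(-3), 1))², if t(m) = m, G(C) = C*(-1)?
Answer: 9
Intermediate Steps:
G(C) = -C
Q(H, n) = 3 (Q(H, n) = 3 + 0 = 3)
t(Q(G(-3), 1))² = 3² = 9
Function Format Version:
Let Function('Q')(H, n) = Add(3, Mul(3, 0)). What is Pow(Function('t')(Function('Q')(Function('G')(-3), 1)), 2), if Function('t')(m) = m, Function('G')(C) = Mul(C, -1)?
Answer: 9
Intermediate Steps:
Function('G')(C) = Mul(-1, C)
Function('Q')(H, n) = 3 (Function('Q')(H, n) = Add(3, 0) = 3)
Pow(Function('t')(Function('Q')(Function('G')(-3), 1)), 2) = Pow(3, 2) = 9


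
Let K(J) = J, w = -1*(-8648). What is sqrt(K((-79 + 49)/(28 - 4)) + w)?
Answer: 9*sqrt(427)/2 ≈ 92.988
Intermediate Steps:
w = 8648
sqrt(K((-79 + 49)/(28 - 4)) + w) = sqrt((-79 + 49)/(28 - 4) + 8648) = sqrt(-30/24 + 8648) = sqrt(-30*1/24 + 8648) = sqrt(-5/4 + 8648) = sqrt(34587/4) = 9*sqrt(427)/2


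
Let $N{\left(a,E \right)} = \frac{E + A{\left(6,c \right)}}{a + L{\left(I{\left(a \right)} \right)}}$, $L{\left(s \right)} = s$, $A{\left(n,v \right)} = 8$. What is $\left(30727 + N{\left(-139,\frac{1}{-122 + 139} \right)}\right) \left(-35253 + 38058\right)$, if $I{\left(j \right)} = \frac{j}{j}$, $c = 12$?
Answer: $\frac{3964697275}{46} \approx 8.6189 \cdot 10^{7}$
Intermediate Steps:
$I{\left(j \right)} = 1$
$N{\left(a,E \right)} = \frac{8 + E}{1 + a}$ ($N{\left(a,E \right)} = \frac{E + 8}{a + 1} = \frac{8 + E}{1 + a}$)
$\left(30727 + N{\left(-139,\frac{1}{-122 + 139} \right)}\right) \left(-35253 + 38058\right) = \left(30727 + \frac{8 + \frac{1}{-122 + 139}}{1 - 139}\right) \left(-35253 + 38058\right) = \left(30727 + \frac{8 + \frac{1}{17}}{-138}\right) 2805 = \left(30727 - \frac{8 + \frac{1}{17}}{138}\right) 2805 = \left(30727 - \frac{137}{2346}\right) 2805 = \frac{72085405}{2346} \cdot 2805 = \frac{3964697275}{46}$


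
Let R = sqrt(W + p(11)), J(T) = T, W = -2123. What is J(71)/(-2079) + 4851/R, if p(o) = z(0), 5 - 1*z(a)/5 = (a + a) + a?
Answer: -71/2079 - 4851*I*sqrt(2098)/2098 ≈ -0.034151 - 105.91*I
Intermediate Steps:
z(a) = 25 - 15*a (z(a) = 25 - 5*((a + a) + a) = 25 - 5*(2*a + a) = 25 - 15*a)
p(o) = 25 (p(o) = 25 - 15*0 = 25 + 0 = 25)
R = I*sqrt(2098) (R = sqrt(-2123 + 25) = sqrt(-2098) = I*sqrt(2098) ≈ 45.804*I)
J(71)/(-2079) + 4851/R = 71/(-2079) + 4851/((I*sqrt(2098))) = 71*(-1/2079) + 4851*(-I*sqrt(2098)/2098) = -71/2079 - 4851*I*sqrt(2098)/2098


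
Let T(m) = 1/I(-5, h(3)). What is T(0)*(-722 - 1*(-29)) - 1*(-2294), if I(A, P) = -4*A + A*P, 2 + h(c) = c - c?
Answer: 22709/10 ≈ 2270.9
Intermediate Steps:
h(c) = -2 (h(c) = -2 + (c - c) = -2 + 0 = -2)
T(m) = 1/30 (T(m) = 1/(-5*(-4 - 2)) = 1/(-5*(-6)) = 1/30)
T(0)*(-722 - 1*(-29)) - 1*(-2294) = (-722 - 1*(-29))/30 - 1*(-2294) = (-722 + 29)/30 + 2294 = (1/30)*(-693) + 2294 = -231/10 + 2294 = 22709/10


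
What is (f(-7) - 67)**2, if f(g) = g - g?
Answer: 4489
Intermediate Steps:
f(g) = 0
(f(-7) - 67)**2 = (0 - 67)**2 = (-67)**2 = 4489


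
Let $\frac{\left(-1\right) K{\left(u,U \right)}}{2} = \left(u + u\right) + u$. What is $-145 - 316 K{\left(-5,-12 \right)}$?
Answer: $-9625$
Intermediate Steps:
$K{\left(u,U \right)} = - 6 u$ ($K{\left(u,U \right)} = - 2 \left(\left(u + u\right) + u\right) = - 2 \left(2 u + u\right) = - 2 \cdot 3 u = - 6 u$)
$-145 - 316 K{\left(-5,-12 \right)} = -145 - 316 \left(\left(-6\right) \left(-5\right)\right) = -145 - 9480 = -9625$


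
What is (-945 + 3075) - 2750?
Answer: -620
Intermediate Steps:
(-945 + 3075) - 2750 = 2130 - 2750 = -620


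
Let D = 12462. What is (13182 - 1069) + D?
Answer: 24575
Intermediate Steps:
(13182 - 1069) + D = (13182 - 1069) + 12462 = 12113 + 12462 = 24575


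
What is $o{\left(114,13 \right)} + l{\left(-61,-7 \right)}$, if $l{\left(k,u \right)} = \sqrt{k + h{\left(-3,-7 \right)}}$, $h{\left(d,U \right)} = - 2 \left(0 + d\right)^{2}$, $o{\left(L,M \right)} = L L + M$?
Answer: $13009 + i \sqrt{79} \approx 13009.0 + 8.8882 i$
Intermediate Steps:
$o{\left(L,M \right)} = M + L^{2}$ ($o{\left(L,M \right)} = L^{2} + M = M + L^{2}$)
$h{\left(d,U \right)} = - 2 d^{2}$
$l{\left(k,u \right)} = \sqrt{-18 + k}$ ($l{\left(k,u \right)} = \sqrt{k - 2 \left(-3\right)^{2}} = \sqrt{k - 18} = \sqrt{-18 + k}$)
$o{\left(114,13 \right)} + l{\left(-61,-7 \right)} = \left(13 + 114^{2}\right) + \sqrt{-18 - 61} = \left(13 + 12996\right) + \sqrt{-79} = 13009 + i \sqrt{79}$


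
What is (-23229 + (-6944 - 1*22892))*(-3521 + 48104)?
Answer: -2365796895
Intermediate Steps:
(-23229 + (-6944 - 1*22892))*(-3521 + 48104) = (-23229 + (-6944 - 22892))*44583 = (-23229 - 29836)*44583 = -53065*44583 = -2365796895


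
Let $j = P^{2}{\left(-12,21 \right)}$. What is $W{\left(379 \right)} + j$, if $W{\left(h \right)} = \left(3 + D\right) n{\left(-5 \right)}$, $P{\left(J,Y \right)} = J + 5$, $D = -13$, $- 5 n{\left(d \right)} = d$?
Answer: $39$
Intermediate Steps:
$n{\left(d \right)} = - \frac{d}{5}$
$P{\left(J,Y \right)} = 5 + J$
$W{\left(h \right)} = -10$ ($W{\left(h \right)} = \left(3 - 13\right) \left(\left(- \frac{1}{5}\right) \left(-5\right)\right) = \left(-10\right) 1 = -10$)
$j = 49$ ($j = \left(5 - 12\right)^{2} = \left(-7\right)^{2} = 49$)
$W{\left(379 \right)} + j = -10 + 49 = 39$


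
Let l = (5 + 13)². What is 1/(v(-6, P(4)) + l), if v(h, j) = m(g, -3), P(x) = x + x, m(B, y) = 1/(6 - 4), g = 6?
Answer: 2/649 ≈ 0.0030817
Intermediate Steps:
m(B, y) = ½ (m(B, y) = 1/2 = ½)
P(x) = 2*x
v(h, j) = ½
l = 324 (l = 18² = 324)
1/(v(-6, P(4)) + l) = 1/(½ + 324) = 1/(649/2) = 2/649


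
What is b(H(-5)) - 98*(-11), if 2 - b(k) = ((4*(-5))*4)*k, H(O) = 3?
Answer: 1320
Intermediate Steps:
b(k) = 2 + 80*k (b(k) = 2 - (4*(-5))*4*k = 2 - (-20*4)*k = 2 - (-80)*k = 2 + 80*k)
b(H(-5)) - 98*(-11) = (2 + 80*3) - 98*(-11) = (2 + 240) + 1078 = 242 + 1078 = 1320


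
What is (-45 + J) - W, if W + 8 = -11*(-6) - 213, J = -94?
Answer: 16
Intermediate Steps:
W = -155 (W = -8 + (-11*(-6) - 213) = -8 + (66 - 213) = -8 - 147 = -155)
(-45 + J) - W = (-45 - 94) - 1*(-155) = -139 + 155 = 16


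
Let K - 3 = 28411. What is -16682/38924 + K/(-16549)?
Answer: -691028477/322076638 ≈ -2.1455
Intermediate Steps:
K = 28414 (K = 3 + 28411 = 28414)
-16682/38924 + K/(-16549) = -16682/38924 + 28414/(-16549) = -16682*1/38924 + 28414*(-1/16549) = -8341/19462 - 28414/16549 = -691028477/322076638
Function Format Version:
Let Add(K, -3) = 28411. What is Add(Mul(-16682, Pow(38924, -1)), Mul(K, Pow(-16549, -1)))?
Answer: Rational(-691028477, 322076638) ≈ -2.1455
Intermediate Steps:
K = 28414 (K = Add(3, 28411) = 28414)
Add(Mul(-16682, Pow(38924, -1)), Mul(K, Pow(-16549, -1))) = Add(Mul(-16682, Pow(38924, -1)), Mul(28414, Pow(-16549, -1))) = Add(Mul(-16682, Rational(1, 38924)), Mul(28414, Rational(-1, 16549))) = Add(Rational(-8341, 19462), Rational(-28414, 16549)) = Rational(-691028477, 322076638)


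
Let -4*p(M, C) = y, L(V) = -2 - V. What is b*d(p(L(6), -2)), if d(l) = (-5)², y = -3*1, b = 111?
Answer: 2775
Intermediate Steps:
y = -3
p(M, C) = ¾ (p(M, C) = -¼*(-3) = ¾)
d(l) = 25
b*d(p(L(6), -2)) = 111*25 = 2775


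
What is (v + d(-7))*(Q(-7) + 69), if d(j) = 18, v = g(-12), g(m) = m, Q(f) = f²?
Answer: 708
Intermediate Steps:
v = -12
(v + d(-7))*(Q(-7) + 69) = (-12 + 18)*((-7)² + 69) = 6*(49 + 69) = 6*118 = 708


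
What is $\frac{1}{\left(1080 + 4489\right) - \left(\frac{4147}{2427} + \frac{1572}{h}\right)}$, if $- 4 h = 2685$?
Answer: $\frac{2172165}{12098162312} \approx 0.00017955$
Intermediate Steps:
$h = - \frac{2685}{4}$ ($h = \left(- \frac{1}{4}\right) 2685 = - \frac{2685}{4} \approx -671.25$)
$\frac{1}{\left(1080 + 4489\right) - \left(\frac{4147}{2427} + \frac{1572}{h}\right)} = \frac{1}{\left(1080 + 4489\right) - \left(- \frac{2096}{895} + \frac{4147}{2427}\right)} = \frac{1}{5569 - - \frac{1375427}{2172165}} = \frac{1}{5569 + \left(- \frac{4147}{2427} + \frac{2096}{895}\right)} = \frac{1}{5569 + \frac{1375427}{2172165}} = \frac{1}{\frac{12098162312}{2172165}} = \frac{2172165}{12098162312}$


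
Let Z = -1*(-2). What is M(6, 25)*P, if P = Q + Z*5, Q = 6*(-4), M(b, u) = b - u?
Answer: 266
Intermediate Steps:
Z = 2
Q = -24
P = -14 (P = -24 + 2*5 = -24 + 10 = -14)
M(6, 25)*P = (6 - 1*25)*(-14) = (6 - 25)*(-14) = -19*(-14) = 266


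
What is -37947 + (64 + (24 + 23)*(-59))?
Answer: -40656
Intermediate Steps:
-37947 + (64 + (24 + 23)*(-59)) = -37947 + (64 + 47*(-59)) = -37947 + (64 - 2773) = -37947 - 2709 = -40656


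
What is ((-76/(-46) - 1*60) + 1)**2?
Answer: 1739761/529 ≈ 3288.8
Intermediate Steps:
((-76/(-46) - 1*60) + 1)**2 = ((-76*(-1/46) - 60) + 1)**2 = ((38/23 - 60) + 1)**2 = (-1342/23 + 1)**2 = (-1319/23)**2 = 1739761/529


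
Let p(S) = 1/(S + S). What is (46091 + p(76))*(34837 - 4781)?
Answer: 26320914581/19 ≈ 1.3853e+9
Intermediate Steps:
p(S) = 1/(2*S)
(46091 + p(76))*(34837 - 4781) = (46091 + (½)/76)*(34837 - 4781) = (46091 + (½)*(1/76))*30056 = (46091 + 1/152)*30056 = (7005833/152)*30056 = 26320914581/19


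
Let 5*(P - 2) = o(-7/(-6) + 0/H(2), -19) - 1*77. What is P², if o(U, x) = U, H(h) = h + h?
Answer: 6241/36 ≈ 173.36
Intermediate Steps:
H(h) = 2*h
P = -79/6 (P = 2 + ((-7/(-6) + 0/((2*2))) - 1*77)/5 = 2 + ((-7*(-⅙) + 0/4) - 77)/5 = 2 + ((7/6 + 0*(¼)) - 77)/5 = 2 + ((7/6 + 0) - 77)/5 = 2 + (7/6 - 77)/5 = 2 + (⅕)*(-455/6) = 2 - 91/6 = -79/6 ≈ -13.167)
P² = (-79/6)² = 6241/36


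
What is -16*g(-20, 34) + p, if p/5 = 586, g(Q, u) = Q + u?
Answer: 2706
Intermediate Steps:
p = 2930 (p = 5*586 = 2930)
-16*g(-20, 34) + p = -16*(-20 + 34) + 2930 = -16*14 + 2930 = -224 + 2930 = 2706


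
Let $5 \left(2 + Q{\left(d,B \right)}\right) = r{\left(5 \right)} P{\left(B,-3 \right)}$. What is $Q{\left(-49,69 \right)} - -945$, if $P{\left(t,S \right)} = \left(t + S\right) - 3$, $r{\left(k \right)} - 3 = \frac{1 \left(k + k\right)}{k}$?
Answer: $1006$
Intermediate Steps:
$r{\left(k \right)} = 5$ ($r{\left(k \right)} = 3 + \frac{1 \left(k + k\right)}{k} = 3 + \frac{1 \cdot 2 k}{k} = 3 + \frac{2 k}{k} = 3 + 2 = 5$)
$P{\left(t,S \right)} = -3 + S + t$ ($P{\left(t,S \right)} = \left(S + t\right) - 3 = -3 + S + t$)
$Q{\left(d,B \right)} = -8 + B$ ($Q{\left(d,B \right)} = -2 + \frac{5 \left(-3 - 3 + B\right)}{5} = -2 + \frac{5 \left(-6 + B\right)}{5} = -2 + \frac{-30 + 5 B}{5} = -2 + \left(-6 + B\right) = -8 + B$)
$Q{\left(-49,69 \right)} - -945 = \left(-8 + 69\right) - -945 = 61 + 945 = 1006$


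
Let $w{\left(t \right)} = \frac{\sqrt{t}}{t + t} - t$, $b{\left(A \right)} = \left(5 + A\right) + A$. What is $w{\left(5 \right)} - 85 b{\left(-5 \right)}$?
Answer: $420 + \frac{\sqrt{5}}{10} \approx 420.22$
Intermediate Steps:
$b{\left(A \right)} = 5 + 2 A$
$w{\left(t \right)} = \frac{1}{2 \sqrt{t}} - t$ ($w{\left(t \right)} = \frac{\sqrt{t}}{2 t} - t = \frac{1}{2 t} \sqrt{t} - t = \frac{1}{2 \sqrt{t}} - t$)
$w{\left(5 \right)} - 85 b{\left(-5 \right)} = \left(\frac{1}{2 \sqrt{5}} - 5\right) - 85 \left(5 + 2 \left(-5\right)\right) = \left(\frac{\frac{1}{5} \sqrt{5}}{2} - 5\right) - 85 \left(5 - 10\right) = \left(\frac{\sqrt{5}}{10} - 5\right) - -425 = \left(-5 + \frac{\sqrt{5}}{10}\right) + 425 = 420 + \frac{\sqrt{5}}{10}$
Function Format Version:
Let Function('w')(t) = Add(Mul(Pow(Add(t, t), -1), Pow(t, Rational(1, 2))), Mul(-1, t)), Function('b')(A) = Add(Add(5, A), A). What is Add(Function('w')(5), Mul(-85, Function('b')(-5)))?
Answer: Add(420, Mul(Rational(1, 10), Pow(5, Rational(1, 2)))) ≈ 420.22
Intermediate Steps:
Function('b')(A) = Add(5, Mul(2, A))
Function('w')(t) = Add(Mul(Rational(1, 2), Pow(t, Rational(-1, 2))), Mul(-1, t)) (Function('w')(t) = Add(Mul(Pow(Mul(2, t), -1), Pow(t, Rational(1, 2))), Mul(-1, t)) = Add(Mul(Mul(Rational(1, 2), Pow(t, -1)), Pow(t, Rational(1, 2))), Mul(-1, t)) = Add(Mul(Rational(1, 2), Pow(t, Rational(-1, 2))), Mul(-1, t)))
Add(Function('w')(5), Mul(-85, Function('b')(-5))) = Add(Add(Mul(Rational(1, 2), Pow(5, Rational(-1, 2))), Mul(-1, 5)), Mul(-85, Add(5, Mul(2, -5)))) = Add(Add(Mul(Rational(1, 2), Mul(Rational(1, 5), Pow(5, Rational(1, 2)))), -5), Mul(-85, Add(5, -10))) = Add(Add(Mul(Rational(1, 10), Pow(5, Rational(1, 2))), -5), Mul(-85, -5)) = Add(Add(-5, Mul(Rational(1, 10), Pow(5, Rational(1, 2)))), 425) = Add(420, Mul(Rational(1, 10), Pow(5, Rational(1, 2))))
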